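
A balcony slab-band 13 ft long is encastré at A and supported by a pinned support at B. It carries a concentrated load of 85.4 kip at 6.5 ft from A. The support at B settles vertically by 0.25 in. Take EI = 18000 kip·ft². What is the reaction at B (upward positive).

Take the reaction at B as the redundant and release it; the primary structure is a cantilever fixed at A.
Primary-structure tip deflection at B by superposition:
  point load 85.4 at a = 6.5: Pa²(3L − a)/(6EI) = 19544/EI
Flexibility coefficient — unit upward force at B: δ_{BB} = L³/(3EI) = 732.3/EI.
With EI = 18000 kip·ft²: δ_0 = 1.0858 ft and δ_{BB} = 0.040685 ft/kip.
Compatibility — the beam at B must follow the support down by 0.02083 ft: δ_0 − R_B·δ_{BB} = 0.02083, so R_B = (1.0858 − 0.02083)/0.040685 = 26.18 kip.

R_B = 26.18 kip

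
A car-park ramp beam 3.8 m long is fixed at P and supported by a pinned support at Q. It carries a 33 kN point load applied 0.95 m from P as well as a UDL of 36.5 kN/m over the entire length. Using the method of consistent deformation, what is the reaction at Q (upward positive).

R_Q = 54.85 kN

Remove the prop at Q; the released (primary) structure is a cantilever built in at P.
Deflection at Q on the released cantilever, summing each load's contribution:
  point load 33 at a = 0.95: Pa²(3L − a)/(6EI) = 51.87/EI
  UDL 36.5: wL⁴/(8EI) = 951.3/EI
  δ_0 = 1003/EI
Flexibility coefficient — unit upward force at Q: δ_{QQ} = L³/(3EI) = 18.29/EI.
The prop prevents deflection at Q: R_Q = δ_0/δ_{QQ} = 1003/18.29 = 54.85 kN.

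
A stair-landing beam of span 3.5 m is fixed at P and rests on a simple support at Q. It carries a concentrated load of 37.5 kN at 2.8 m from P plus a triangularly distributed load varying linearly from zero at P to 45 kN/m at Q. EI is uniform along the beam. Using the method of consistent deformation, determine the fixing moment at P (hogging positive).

M_P = 44.76 kN·m

Choose R_Q as the redundant. The primary structure is the cantilever fixed at P.
Primary-structure tip deflection at Q by superposition:
  point load 37.5 at a = 2.8: Pa²(3L − a)/(6EI) = 377.3/EI
  triangular load, peak 45 at the free end: 11w₀L⁴/(120EI) = 619/EI
  δ_0 = 996.3/EI
Tip deflection under a unit load at Q: L³/(3EI) = 14.29/EI.
The prop prevents deflection at Q: R_Q = δ_0/δ_{QQ} = 996.3/14.29 = 69.71 kN.
Moment equilibrium about P: M_P = Σ(load moments about P) − R_Q·L = 288.8 − 69.71×3.5 = 44.76 kN·m.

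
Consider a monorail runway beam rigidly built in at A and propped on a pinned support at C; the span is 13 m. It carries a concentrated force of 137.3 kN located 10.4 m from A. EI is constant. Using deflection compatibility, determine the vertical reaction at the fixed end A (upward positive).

Remove the prop at C; the released (primary) structure is a cantilever built in at A.
Primary-structure tip deflection at C by superposition:
  point load 137.3 at a = 10.4: Pa²(3L − a)/(6EI) = 70787/EI
Tip deflection under a unit load at C: L³/(3EI) = 732.3/EI.
The prop prevents deflection at C: R_C = δ_0/δ_{CC} = 70787/732.3 = 96.66 kN.
Vertical equilibrium: R_A = ΣP − R_C = 137.3 − 96.66 = 40.64 kN.

R_A = 40.64 kN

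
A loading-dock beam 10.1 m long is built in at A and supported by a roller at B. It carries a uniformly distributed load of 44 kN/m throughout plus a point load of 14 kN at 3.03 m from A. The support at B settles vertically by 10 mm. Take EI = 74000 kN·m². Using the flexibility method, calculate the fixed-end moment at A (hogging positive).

Remove the prop at B; the released (primary) structure is a cantilever built in at A.
Deflection at B on the released cantilever, summing each load's contribution:
  UDL 44: wL⁴/(8EI) = 57233/EI
  point load 14 at a = 3.03: Pa²(3L − a)/(6EI) = 584.2/EI
  δ_0 = 57817/EI
Tip deflection under a unit load at B: L³/(3EI) = 343.4/EI.
With EI = 74000 kN·m²: δ_0 = 0.78132 m and δ_{BB} = 0.004641 m/kN.
Compatibility — the beam at B must follow the support down by 0.01 m: δ_0 − R_B·δ_{BB} = 0.01, so R_B = (0.78132 − 0.01)/0.004641 = 166.2 kN.
Moment equilibrium about A: M_A = Σ(load moments about A) − R_B·L = 2287 − 166.2×10.1 = 608.1 kN·m.

M_A = 608.1 kN·m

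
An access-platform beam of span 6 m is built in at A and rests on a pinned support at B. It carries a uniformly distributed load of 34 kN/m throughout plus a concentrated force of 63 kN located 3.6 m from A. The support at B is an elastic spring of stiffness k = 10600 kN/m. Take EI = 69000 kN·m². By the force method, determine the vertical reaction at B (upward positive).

R_B = 95.12 kN

Choose R_B as the redundant. The primary structure is the cantilever fixed at A.
Primary-structure tip deflection at B by superposition:
  UDL 34: wL⁴/(8EI) = 5508/EI
  point load 63 at a = 3.6: Pa²(3L − a)/(6EI) = 1960/EI
  δ_0 = 7468/EI
Tip deflection under a unit load at B: L³/(3EI) = 72/EI.
With EI = 69000 kN·m²: δ_0 = 0.10823 m and δ_{BB} = 0.001043 m/kN.
Compatibility — the spring shortens by R_B/k under the reaction it provides: δ_0 − R_B·δ_{BB} = R_B/k. With 1/k = 0.000094 m/kN, R_B = δ_0 / (δ_{BB} + 1/k) = 0.10823 / (0.001043 + 0.000094) = 95.12 kN.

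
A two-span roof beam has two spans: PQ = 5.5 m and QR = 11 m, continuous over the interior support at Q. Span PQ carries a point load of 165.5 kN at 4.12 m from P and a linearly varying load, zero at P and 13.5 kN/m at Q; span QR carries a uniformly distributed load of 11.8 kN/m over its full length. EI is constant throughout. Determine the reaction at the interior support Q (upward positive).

R_Q = 262.2 kN

Release continuity at Q by inserting a hinge; the redundant is the internal moment M_Q. The primary structure is two simply-supported spans PQ and QR.
Rotations at Q on the released spans (each span's end-slope, ×1/EI):
  span PQ: point load 165.5 at a = 4.12: Pab(L + a)/(6LEI) = 274.3/EI
  span PQ: triangular load, peak 13.5: w₀L³/(45EI) = 49.91/EI
  span QR: UDL 11.8: wL³/(24EI) = 654.4/EI
  relative rotation θ_0 = (324.2 + 654.4)/EI = 978.6/EI
A unit hogging moment at Q produces rotation L₁/(3EI) + L₂/(3EI) = 5.5/EI.
Compatibility: M_Q·(L₁+L₂)/(3EI) = θ_0, giving M_Q = 177.9 kN·m (hogging).
Span PQ, ΣM about P with M_Q applied at Q: R_Q^{PQ}·5.5 = 818 + 177.9, so R_Q^{PQ} = 181.1 kN and R_P = 202.6 − 181.1 = 21.55 kN.
Span QR, ΣM about R: R_Q^{QR}·11 = 713.9 + 177.9, so R_Q^{QR} = 81.08 kN and R_R = 129.8 − 81.08 = 48.72 kN.
R_Q = 181.1 + 81.08 = 262.2 kN.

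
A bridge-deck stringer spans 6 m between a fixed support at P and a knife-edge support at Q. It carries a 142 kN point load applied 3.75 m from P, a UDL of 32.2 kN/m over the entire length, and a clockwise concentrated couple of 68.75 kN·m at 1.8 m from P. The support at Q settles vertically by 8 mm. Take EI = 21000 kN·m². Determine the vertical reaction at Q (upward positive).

Take the reaction at Q as the redundant and release it; the primary structure is a cantilever fixed at P.
Primary-structure tip deflection at Q by superposition:
  point load 142 at a = 3.75: Pa²(3L − a)/(6EI) = 4743/EI
  UDL 32.2: wL⁴/(8EI) = 5216/EI
  clockwise couple 68.75 at a = 1.8: M₀a(2L − a)/(2EI) = 631.1/EI
  δ_0 = 10590/EI
Tip deflection under a unit load at Q: L³/(3EI) = 72/EI.
With EI = 21000 kN·m²: δ_0 = 0.50429 m and δ_{QQ} = 0.003429 m/kN.
Compatibility — the beam at Q must follow the support down by 0.008 m: δ_0 − R_Q·δ_{QQ} = 0.008, so R_Q = (0.50429 − 0.008)/0.003429 = 144.8 kN.

R_Q = 144.8 kN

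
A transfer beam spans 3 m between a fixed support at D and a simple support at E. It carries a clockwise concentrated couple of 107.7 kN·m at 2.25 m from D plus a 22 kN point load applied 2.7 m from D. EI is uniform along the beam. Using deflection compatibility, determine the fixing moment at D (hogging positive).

Take the reaction at E as the redundant and release it; the primary structure is a cantilever fixed at D.
Free-end deflection of the primary structure under the applied loading (downward +):
  clockwise couple 107.7 at a = 2.25: M₀a(2L − a)/(2EI) = 454.4/EI
  point load 22 at a = 2.7: Pa²(3L − a)/(6EI) = 168.4/EI
  δ_0 = 622.8/EI
Flexibility coefficient — unit upward force at E: δ_{EE} = L³/(3EI) = 9/EI.
Compatibility at E: δ_0 − R_E·δ_{EE} = 0, so R_E = 622.8/9 = 69.2 kN.
Moment equilibrium about D: M_D = Σ(load moments about D) − R_E·L = 167.1 − 69.2×3 = -40.49 kN·m.

M_D = -40.49 kN·m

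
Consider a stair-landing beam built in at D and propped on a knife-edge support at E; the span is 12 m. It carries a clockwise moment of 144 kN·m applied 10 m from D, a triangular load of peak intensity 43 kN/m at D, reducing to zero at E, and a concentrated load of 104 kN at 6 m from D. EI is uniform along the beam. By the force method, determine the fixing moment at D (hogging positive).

Take the reaction at E as the redundant and release it; the primary structure is a cantilever fixed at D.
Primary-structure tip deflection at E by superposition:
  clockwise couple 144 at a = 10: M₀a(2L − a)/(2EI) = 10080/EI
  triangular load, peak 43 at the fixed end: w₀L⁴/(30EI) = 29722/EI
  point load 104 at a = 6: Pa²(3L − a)/(6EI) = 18720/EI
  δ_0 = 58522/EI
Tip deflection under a unit load at E: L³/(3EI) = 576/EI.
The prop prevents deflection at E: R_E = δ_0/δ_{EE} = 58522/576 = 101.6 kN.
Moment equilibrium about D: M_D = Σ(load moments about D) − R_E·L = 1800 − 101.6×12 = 580.8 kN·m.

M_D = 580.8 kN·m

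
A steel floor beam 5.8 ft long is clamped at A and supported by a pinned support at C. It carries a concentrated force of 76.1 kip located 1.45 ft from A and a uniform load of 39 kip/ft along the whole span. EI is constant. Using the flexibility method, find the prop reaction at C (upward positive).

Release the roller at C. Primary structure: cantilever fixed at A.
Downward deflection at the released point C due to the loads:
  point load 76.1 at a = 1.45: Pa²(3L − a)/(6EI) = 425.3/EI
  UDL 39: wL⁴/(8EI) = 5517/EI
  δ_0 = 5942/EI
Tip deflection under a unit load at C: L³/(3EI) = 65.04/EI.
The prop prevents deflection at C: R_C = δ_0/δ_{CC} = 5942/65.04 = 91.36 kip.

R_C = 91.36 kip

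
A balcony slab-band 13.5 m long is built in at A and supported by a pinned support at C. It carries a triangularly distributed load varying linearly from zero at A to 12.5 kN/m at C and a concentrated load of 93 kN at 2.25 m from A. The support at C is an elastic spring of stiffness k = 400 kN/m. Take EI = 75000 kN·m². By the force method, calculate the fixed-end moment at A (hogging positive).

M_A = 418.5 kN·m

Choose R_C as the redundant. The primary structure is the cantilever fixed at A.
Downward deflection at the released point C due to the loads:
  triangular load, peak 12.5 at the free end: 11w₀L⁴/(120EI) = 38059/EI
  point load 93 at a = 2.25: Pa²(3L − a)/(6EI) = 3001/EI
  δ_0 = 41060/EI
Flexibility coefficient — unit upward force at C: δ_{CC} = L³/(3EI) = 820.1/EI.
With EI = 75000 kN·m²: δ_0 = 0.54747 m and δ_{CC} = 0.010935 m/kN.
Compatibility — the spring shortens by R_C/k under the reaction it provides: δ_0 − R_C·δ_{CC} = R_C/k. With 1/k = 0.0025 m/kN, R_C = δ_0 / (δ_{CC} + 1/k) = 0.54747 / (0.010935 + 0.0025) = 40.75 kN.
Moment equilibrium about A: M_A = Σ(load moments about A) − R_C·L = 968.6 − 40.75×13.5 = 418.5 kN·m.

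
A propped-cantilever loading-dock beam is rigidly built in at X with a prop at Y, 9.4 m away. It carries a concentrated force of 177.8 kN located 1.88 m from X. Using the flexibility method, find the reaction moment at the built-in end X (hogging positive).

M_X = 240.7 kN·m

Choose R_Y as the redundant. The primary structure is the cantilever fixed at X.
Free-end deflection of the primary structure under the applied loading (downward +):
  point load 177.8 at a = 1.88: Pa²(3L − a)/(6EI) = 2757/EI
Flexibility coefficient — unit upward force at Y: δ_{YY} = L³/(3EI) = 276.9/EI.
The prop prevents deflection at Y: R_Y = δ_0/δ_{YY} = 2757/276.9 = 9.957 kN.
Moment equilibrium about X: M_X = Σ(load moments about X) − R_Y·L = 334.3 − 9.957×9.4 = 240.7 kN·m.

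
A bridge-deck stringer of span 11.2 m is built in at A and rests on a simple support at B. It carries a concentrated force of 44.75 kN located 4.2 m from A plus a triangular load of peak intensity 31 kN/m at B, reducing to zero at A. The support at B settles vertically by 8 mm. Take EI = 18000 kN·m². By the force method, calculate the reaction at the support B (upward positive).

R_B = 103.4 kN

Take the reaction at B as the redundant and release it; the primary structure is a cantilever fixed at A.
Downward deflection at the released point B due to the loads:
  point load 44.75 at a = 4.2: Pa²(3L − a)/(6EI) = 3868/EI
  triangular load, peak 31 at the free end: 11w₀L⁴/(120EI) = 44714/EI
  δ_0 = 48582/EI
Tip deflection under a unit load at B: L³/(3EI) = 468.3/EI.
With EI = 18000 kN·m²: δ_0 = 2.699 m and δ_{BB} = 0.026017 m/kN.
Compatibility — the beam at B must follow the support down by 0.008 m: δ_0 − R_B·δ_{BB} = 0.008, so R_B = (2.699 − 0.008)/0.026017 = 103.4 kN.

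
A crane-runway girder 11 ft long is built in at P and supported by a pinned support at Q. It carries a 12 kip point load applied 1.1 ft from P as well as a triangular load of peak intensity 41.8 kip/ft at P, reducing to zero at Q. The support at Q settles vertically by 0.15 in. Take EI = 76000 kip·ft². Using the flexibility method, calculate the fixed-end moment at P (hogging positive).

Remove the prop at Q; the released (primary) structure is a cantilever built in at P.
Deflection at Q on the released cantilever, summing each load's contribution:
  point load 12 at a = 1.1: Pa²(3L − a)/(6EI) = 77.2/EI
  triangular load, peak 41.8 at the fixed end: w₀L⁴/(30EI) = 20400/EI
  δ_0 = 20477/EI
Flexibility coefficient — unit upward force at Q: δ_{QQ} = L³/(3EI) = 443.7/EI.
With EI = 76000 kip·ft²: δ_0 = 0.26943 ft and δ_{QQ} = 0.005838 ft/kip.
Compatibility — the beam at Q must follow the support down by 0.0125 ft: δ_0 − R_Q·δ_{QQ} = 0.0125, so R_Q = (0.26943 − 0.0125)/0.005838 = 44.01 kip.
Moment equilibrium about P: M_P = Σ(load moments about P) − R_Q·L = 856.2 − 44.01×11 = 372 kip·ft.

M_P = 372 kip·ft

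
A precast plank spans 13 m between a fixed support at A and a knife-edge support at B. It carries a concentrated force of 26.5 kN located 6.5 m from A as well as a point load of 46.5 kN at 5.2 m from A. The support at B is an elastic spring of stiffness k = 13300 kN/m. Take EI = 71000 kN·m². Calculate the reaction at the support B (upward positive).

Choose R_B as the redundant. The primary structure is the cantilever fixed at A.
Primary-structure tip deflection at B by superposition:
  point load 26.5 at a = 6.5: Pa²(3L − a)/(6EI) = 6065/EI
  point load 46.5 at a = 5.2: Pa²(3L − a)/(6EI) = 7083/EI
  δ_0 = 13148/EI
Flexibility coefficient — unit upward force at B: δ_{BB} = L³/(3EI) = 732.3/EI.
With EI = 71000 kN·m²: δ_0 = 0.18518 m and δ_{BB} = 0.010315 m/kN.
Compatibility — the spring shortens by R_B/k under the reaction it provides: δ_0 − R_B·δ_{BB} = R_B/k. With 1/k = 0.000075 m/kN, R_B = δ_0 / (δ_{BB} + 1/k) = 0.18518 / (0.010315 + 0.000075) = 17.82 kN.

R_B = 17.82 kN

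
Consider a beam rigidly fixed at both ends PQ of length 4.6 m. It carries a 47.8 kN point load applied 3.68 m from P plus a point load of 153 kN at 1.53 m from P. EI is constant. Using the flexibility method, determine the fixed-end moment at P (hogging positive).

Release both end moments; the primary structure is a simply-supported span PQ with redundants M_P and M_Q.
On the primary (simply-supported) span, the end slopes from the loading are:
  at P: point load 47.8 at a = 3.68: Pab(L + b)/(6LEI) = 32.37/EI
  at Q: point load 47.8 at a = 3.68: Pab(L + a)/(6LEI) = 48.55/EI
  at P: point load 153 at a = 1.53: Pab(L + b)/(6LEI) = 199.7/EI
  at Q: point load 153 at a = 1.53: Pab(L + a)/(6LEI) = 159.6/EI
  θ_P0 = 232.1/EI,  θ_Q0 = 208.2/EI
Flexibility coefficients: a unit moment at one end gives L/(3EI) there and L/(6EI) at the far end, so f₁₁ = f₂₂ = 1.533/EI and f₁₂ = f₂₁ = 0.7667/EI.
Compatibility — zero rotation at each built-in end:
  1.533 M_P + 0.7667 M_Q = 232.1
  0.7667 M_P + 1.533 M_Q = 208.2
Solving the pair gives M_P = 111.3 kN·m and M_Q = 80.11 kN·m (hogging).

M_P = 111.3 kN·m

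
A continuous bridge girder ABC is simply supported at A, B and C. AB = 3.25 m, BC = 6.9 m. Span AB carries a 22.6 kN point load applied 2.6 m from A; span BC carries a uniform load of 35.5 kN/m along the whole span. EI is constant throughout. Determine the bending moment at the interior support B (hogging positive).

Take M_B as the redundant. Released structure: two simple spans AB and BC with a hinge at B.
End slopes at the hinge B, treating each span as simply supported:
  span AB: point load 22.6 at a = 2.6: Pab(L + a)/(6LEI) = 11.46/EI
  span BC: UDL 35.5: wL³/(24EI) = 485.9/EI
  relative rotation θ_0 = (11.46 + 485.9)/EI = 497.4/EI
A unit hogging moment at B produces rotation L₁/(3EI) + L₂/(3EI) = 3.383/EI.
Compatibility: M_B·(L₁+L₂)/(3EI) = θ_0, giving M_B = 147 kN·m (hogging).

M_B = 147 kN·m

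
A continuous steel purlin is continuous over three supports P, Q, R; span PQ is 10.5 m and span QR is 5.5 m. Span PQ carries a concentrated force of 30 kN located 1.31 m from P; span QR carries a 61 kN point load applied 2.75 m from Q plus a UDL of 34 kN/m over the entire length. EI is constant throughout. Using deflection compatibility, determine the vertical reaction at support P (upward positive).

R_P = 18.78 kN

Insert a hinge at Q; M_Q is the redundant, and each span becomes simply supported.
Rotations at Q on the released spans (each span's end-slope, ×1/EI):
  span PQ: point load 30 at a = 1.31: Pab(L + a)/(6LEI) = 67.7/EI
  span QR: point load 61 at a = 2.75: Pab(L + b)/(6LEI) = 115.3/EI
  span QR: UDL 34: wL³/(24EI) = 235.7/EI
  relative rotation θ_0 = (67.7 + 351)/EI = 418.7/EI
A unit hogging moment at Q produces rotation L₁/(3EI) + L₂/(3EI) = 5.333/EI.
Slope continuity at Q: θ_0 = M_Q·5.333/EI, so M_Q = 418.7/5.333 = 78.51 kN·m (hogging).
Span PQ, ΣM about P with M_Q applied at Q: R_Q^{PQ}·10.5 = 39.3 + 78.51, so R_Q^{PQ} = 11.22 kN and R_P = 30 − 11.22 = 18.78 kN.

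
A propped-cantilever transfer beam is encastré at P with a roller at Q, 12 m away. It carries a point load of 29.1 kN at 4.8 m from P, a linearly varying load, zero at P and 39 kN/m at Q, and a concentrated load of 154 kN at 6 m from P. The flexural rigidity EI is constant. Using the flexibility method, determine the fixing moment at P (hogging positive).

Choose R_Q as the redundant. The primary structure is the cantilever fixed at P.
Deflection at Q on the released cantilever, summing each load's contribution:
  point load 29.1 at a = 4.8: Pa²(3L − a)/(6EI) = 3486/EI
  triangular load, peak 39 at the free end: 11w₀L⁴/(120EI) = 74131/EI
  point load 154 at a = 6: Pa²(3L − a)/(6EI) = 27720/EI
  δ_0 = 105338/EI
Flexibility coefficient — unit upward force at Q: δ_{QQ} = L³/(3EI) = 576/EI.
The prop prevents deflection at Q: R_Q = δ_0/δ_{QQ} = 105338/576 = 182.9 kN.
Moment equilibrium about P: M_P = Σ(load moments about P) − R_Q·L = 2936 − 182.9×12 = 741.1 kN·m.

M_P = 741.1 kN·m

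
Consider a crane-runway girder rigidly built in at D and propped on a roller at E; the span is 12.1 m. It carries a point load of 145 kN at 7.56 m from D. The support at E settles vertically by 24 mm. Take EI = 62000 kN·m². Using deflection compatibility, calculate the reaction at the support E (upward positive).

R_E = 64.7 kN

Take the reaction at E as the redundant and release it; the primary structure is a cantilever fixed at D.
Downward deflection at the released point E due to the loads:
  point load 145 at a = 7.56: Pa²(3L − a)/(6EI) = 39696/EI
Tip deflection under a unit load at E: L³/(3EI) = 590.5/EI.
With EI = 62000 kN·m²: δ_0 = 0.64026 m and δ_{EE} = 0.009525 m/kN.
Compatibility — the beam at E must follow the support down by 0.024 m: δ_0 − R_E·δ_{EE} = 0.024, so R_E = (0.64026 − 0.024)/0.009525 = 64.7 kN.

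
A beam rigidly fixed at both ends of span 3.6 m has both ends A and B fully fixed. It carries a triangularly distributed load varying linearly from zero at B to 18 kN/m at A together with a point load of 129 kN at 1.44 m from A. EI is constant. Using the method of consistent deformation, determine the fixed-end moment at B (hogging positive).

Release both end moments; the primary structure is a simply-supported span AB with redundants M_A and M_B.
Simple-span end rotations at A and B under the given loads:
  at A: triangular load, peak 18: w₀L³/(45EI) = 18.66/EI
  at B: triangular load, peak 18: 7w₀L³/(360EI) = 16.33/EI
  at A: point load 129 at a = 1.44: Pab(L + b)/(6LEI) = 107/EI
  at B: point load 129 at a = 1.44: Pab(L + a)/(6LEI) = 93.62/EI
  θ_A0 = 125.7/EI,  θ_B0 = 110/EI
Flexibility coefficients: a unit moment at one end gives L/(3EI) there and L/(6EI) at the far end, so f₁₁ = f₂₂ = 1.2/EI and f₁₂ = f₂₁ = 0.6/EI.
Compatibility — zero rotation at each built-in end:
  1.2 M_A + 0.6 M_B = 125.7
  0.6 M_A + 1.2 M_B = 110
Solving the pair gives M_A = 78.54 kN·m and M_B = 52.36 kN·m (hogging).

M_B = 52.36 kN·m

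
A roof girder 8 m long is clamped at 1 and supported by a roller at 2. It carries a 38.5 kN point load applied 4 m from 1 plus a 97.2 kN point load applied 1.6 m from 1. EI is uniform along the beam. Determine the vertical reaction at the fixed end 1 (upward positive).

R_1 = 118.2 kN

Remove the prop at 2; the released (primary) structure is a cantilever built in at 1.
Downward deflection at the released point 2 due to the loads:
  point load 38.5 at a = 4: Pa²(3L − a)/(6EI) = 2053/EI
  point load 97.2 at a = 1.6: Pa²(3L − a)/(6EI) = 929/EI
  δ_0 = 2982/EI
Tip deflection under a unit load at 2: L³/(3EI) = 170.7/EI.
Compatibility at 2: δ_0 − R_2·δ_{22} = 0, so R_2 = 2982/170.7 = 17.47 kN.
Vertical equilibrium: R_1 = ΣP − R_2 = 135.7 − 17.47 = 118.2 kN.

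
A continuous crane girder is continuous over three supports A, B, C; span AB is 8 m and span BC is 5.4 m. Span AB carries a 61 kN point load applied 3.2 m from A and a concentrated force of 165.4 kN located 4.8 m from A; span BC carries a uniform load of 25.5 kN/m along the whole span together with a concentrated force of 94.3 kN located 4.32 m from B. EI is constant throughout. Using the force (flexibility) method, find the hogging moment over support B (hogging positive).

Release continuity at B by inserting a hinge; the redundant is the internal moment M_B. The primary structure is two simply-supported spans AB and BC.
End slopes at the hinge B, treating each span as simply supported:
  span AB: point load 61 at a = 3.2: Pab(L + a)/(6LEI) = 218.6/EI
  span AB: point load 165.4 at a = 4.8: Pab(L + a)/(6LEI) = 677.5/EI
  span BC: UDL 25.5: wL³/(24EI) = 167.3/EI
  span BC: point load 94.3 at a = 4.32: Pab(L + b)/(6LEI) = 87.99/EI
  relative rotation θ_0 = (896.1 + 255.3)/EI = 1151/EI
A unit hogging moment at B produces rotation L₁/(3EI) + L₂/(3EI) = 4.467/EI.
Compatibility: M_B·(L₁+L₂)/(3EI) = θ_0, giving M_B = 257.8 kN·m (hogging).

M_B = 257.8 kN·m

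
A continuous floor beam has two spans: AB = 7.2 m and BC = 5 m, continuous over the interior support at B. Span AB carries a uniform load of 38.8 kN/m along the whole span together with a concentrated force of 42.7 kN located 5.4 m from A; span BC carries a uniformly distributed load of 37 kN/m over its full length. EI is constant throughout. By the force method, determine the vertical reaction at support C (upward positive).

Take M_B as the redundant. Released structure: two simple spans AB and BC with a hinge at B.
End slopes at the hinge B, treating each span as simply supported:
  span AB: UDL 38.8: wL³/(24EI) = 603.4/EI
  span AB: point load 42.7 at a = 5.4: Pab(L + a)/(6LEI) = 121.1/EI
  span BC: UDL 37: wL³/(24EI) = 192.7/EI
  relative rotation θ_0 = (724.5 + 192.7)/EI = 917.2/EI
A unit hogging moment at B produces rotation L₁/(3EI) + L₂/(3EI) = 4.067/EI.
Slope continuity at B: θ_0 = M_B·4.067/EI, so M_B = 917.2/4.067 = 225.5 kN·m (hogging).
Span BC, ΣM about C: R_B^{BC}·5 = 462.5 + 225.5, so R_B^{BC} = 137.6 kN and R_C = 185 − 137.6 = 47.39 kN.

R_C = 47.39 kN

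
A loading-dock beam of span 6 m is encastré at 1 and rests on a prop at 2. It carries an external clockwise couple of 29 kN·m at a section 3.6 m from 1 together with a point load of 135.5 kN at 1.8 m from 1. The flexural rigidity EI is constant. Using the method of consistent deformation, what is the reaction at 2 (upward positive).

R_2 = 22.55 kN

Release the roller at 2. Primary structure: cantilever fixed at 1.
Downward deflection at the released point 2 due to the loads:
  clockwise couple 29 at a = 3.6: M₀a(2L − a)/(2EI) = 438.5/EI
  point load 135.5 at a = 1.8: Pa²(3L − a)/(6EI) = 1185/EI
  δ_0 = 1624/EI
Tip deflection under a unit load at 2: L³/(3EI) = 72/EI.
Compatibility at 2: δ_0 − R_2·δ_{22} = 0, so R_2 = 1624/72 = 22.55 kN.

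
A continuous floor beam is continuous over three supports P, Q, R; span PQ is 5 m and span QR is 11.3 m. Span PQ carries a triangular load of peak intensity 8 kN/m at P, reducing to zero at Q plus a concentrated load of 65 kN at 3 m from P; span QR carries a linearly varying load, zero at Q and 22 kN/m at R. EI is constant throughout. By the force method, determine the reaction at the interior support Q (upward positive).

Take M_Q as the redundant. Released structure: two simple spans PQ and QR with a hinge at Q.
End slopes at the hinge Q, treating each span as simply supported:
  span PQ: triangular load, peak 8: 7w₀L³/(360EI) = 19.44/EI
  span PQ: point load 65 at a = 3: Pab(L + a)/(6LEI) = 104/EI
  span QR: triangular load, peak 22: 7w₀L³/(360EI) = 617.2/EI
  relative rotation θ_0 = (123.4 + 617.2)/EI = 740.7/EI
A unit hogging moment at Q produces rotation L₁/(3EI) + L₂/(3EI) = 5.433/EI.
Compatibility: M_Q·(L₁+L₂)/(3EI) = θ_0, giving M_Q = 136.3 kN·m (hogging).
Span PQ, ΣM about P with M_Q applied at Q: R_Q^{PQ}·5 = 228.3 + 136.3, so R_Q^{PQ} = 72.93 kN and R_P = 85 − 72.93 = 12.07 kN.
Span QR, ΣM about R: R_Q^{QR}·11.3 = 468.2 + 136.3, so R_Q^{QR} = 53.5 kN and R_R = 124.3 − 53.5 = 70.8 kN.
R_Q = 72.93 + 53.5 = 126.4 kN.

R_Q = 126.4 kN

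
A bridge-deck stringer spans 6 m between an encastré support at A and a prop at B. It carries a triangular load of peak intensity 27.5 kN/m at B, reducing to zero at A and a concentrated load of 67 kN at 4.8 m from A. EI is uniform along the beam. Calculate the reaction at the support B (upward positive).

R_B = 92.54 kN

Remove the prop at B; the released (primary) structure is a cantilever built in at A.
Primary-structure tip deflection at B by superposition:
  triangular load, peak 27.5 at the free end: 11w₀L⁴/(120EI) = 3267/EI
  point load 67 at a = 4.8: Pa²(3L − a)/(6EI) = 3396/EI
  δ_0 = 6663/EI
Flexibility coefficient — unit upward force at B: δ_{BB} = L³/(3EI) = 72/EI.
The prop prevents deflection at B: R_B = δ_0/δ_{BB} = 6663/72 = 92.54 kN.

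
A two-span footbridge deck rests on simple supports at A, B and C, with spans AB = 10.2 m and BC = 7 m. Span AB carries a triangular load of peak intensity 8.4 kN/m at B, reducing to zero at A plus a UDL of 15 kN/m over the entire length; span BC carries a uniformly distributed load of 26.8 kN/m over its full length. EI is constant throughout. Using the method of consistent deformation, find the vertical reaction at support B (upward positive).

Take M_B as the redundant. Released structure: two simple spans AB and BC with a hinge at B.
Rotations at B on the released spans (each span's end-slope, ×1/EI):
  span AB: triangular load, peak 8.4: w₀L³/(45EI) = 198.1/EI
  span AB: UDL 15: wL³/(24EI) = 663.3/EI
  span BC: UDL 26.8: wL³/(24EI) = 383/EI
  relative rotation θ_0 = (861.3 + 383)/EI = 1244/EI
A unit hogging moment at B produces rotation L₁/(3EI) + L₂/(3EI) = 5.733/EI.
Compatibility: M_B·(L₁+L₂)/(3EI) = θ_0, giving M_B = 217 kN·m (hogging).
Span AB, ΣM about A with M_B applied at B: R_B^{AB}·10.2 = 1072 + 217, so R_B^{AB} = 126.3 kN and R_A = 195.8 − 126.3 = 69.5 kN.
Span BC, ΣM about C: R_B^{BC}·7 = 656.6 + 217, so R_B^{BC} = 124.8 kN and R_C = 187.6 − 124.8 = 62.79 kN.
R_B = 126.3 + 124.8 = 251.1 kN.

R_B = 251.1 kN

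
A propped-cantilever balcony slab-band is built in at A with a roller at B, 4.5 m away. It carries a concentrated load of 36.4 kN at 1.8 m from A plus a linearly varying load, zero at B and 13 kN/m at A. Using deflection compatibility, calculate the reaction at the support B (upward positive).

Remove the prop at B; the released (primary) structure is a cantilever built in at A.
Deflection at B on the released cantilever, summing each load's contribution:
  point load 36.4 at a = 1.8: Pa²(3L − a)/(6EI) = 230/EI
  triangular load, peak 13 at the fixed end: w₀L⁴/(30EI) = 177.7/EI
  δ_0 = 407.7/EI
Tip deflection under a unit load at B: L³/(3EI) = 30.38/EI.
The prop prevents deflection at B: R_B = δ_0/δ_{BB} = 407.7/30.38 = 13.42 kN.

R_B = 13.42 kN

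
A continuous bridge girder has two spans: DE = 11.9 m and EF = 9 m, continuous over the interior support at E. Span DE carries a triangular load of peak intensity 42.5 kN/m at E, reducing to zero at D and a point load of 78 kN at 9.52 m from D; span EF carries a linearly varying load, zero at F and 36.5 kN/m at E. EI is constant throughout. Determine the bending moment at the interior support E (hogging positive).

M_E = 389.4 kN·m

Take M_E as the redundant. Released structure: two simple spans DE and EF with a hinge at E.
Discontinuity in slope at E on the released structure — sum the simple-span end rotations:
  span DE: triangular load, peak 42.5: w₀L³/(45EI) = 1592/EI
  span DE: point load 78 at a = 9.52: Pab(L + a)/(6LEI) = 530.2/EI
  span EF: triangular load, peak 36.5: w₀L³/(45EI) = 591.3/EI
  relative rotation θ_0 = (2122 + 591.3)/EI = 2713/EI
A unit hogging moment at E produces rotation L₁/(3EI) + L₂/(3EI) = 6.967/EI.
Slope continuity at E: θ_0 = M_E·6.967/EI, so M_E = 2713/6.967 = 389.4 kN·m (hogging).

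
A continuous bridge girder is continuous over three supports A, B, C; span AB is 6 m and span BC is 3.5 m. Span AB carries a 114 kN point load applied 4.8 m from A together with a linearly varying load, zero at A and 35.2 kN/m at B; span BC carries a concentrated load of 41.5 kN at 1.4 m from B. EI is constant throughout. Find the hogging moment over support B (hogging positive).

Take M_B as the redundant. Released structure: two simple spans AB and BC with a hinge at B.
Discontinuity in slope at B on the released structure — sum the simple-span end rotations:
  span AB: point load 114 at a = 4.8: Pab(L + a)/(6LEI) = 197/EI
  span AB: triangular load, peak 35.2: w₀L³/(45EI) = 169/EI
  span BC: point load 41.5 at a = 1.4: Pab(L + b)/(6LEI) = 32.54/EI
  relative rotation θ_0 = (366 + 32.54)/EI = 398.5/EI
A unit hogging moment at B produces rotation L₁/(3EI) + L₂/(3EI) = 3.167/EI.
Slope continuity at B: θ_0 = M_B·3.167/EI, so M_B = 398.5/3.167 = 125.8 kN·m (hogging).

M_B = 125.8 kN·m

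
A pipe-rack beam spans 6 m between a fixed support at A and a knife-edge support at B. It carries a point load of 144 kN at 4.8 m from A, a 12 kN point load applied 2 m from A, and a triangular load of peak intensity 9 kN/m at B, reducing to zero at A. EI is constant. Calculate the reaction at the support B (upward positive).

Remove the prop at B; the released (primary) structure is a cantilever built in at A.
Downward deflection at the released point B due to the loads:
  point load 144 at a = 4.8: Pa²(3L − a)/(6EI) = 7299/EI
  point load 12 at a = 2: Pa²(3L − a)/(6EI) = 128/EI
  triangular load, peak 9 at the free end: 11w₀L⁴/(120EI) = 1069/EI
  δ_0 = 8496/EI
Tip deflection under a unit load at B: L³/(3EI) = 72/EI.
The prop prevents deflection at B: R_B = δ_0/δ_{BB} = 8496/72 = 118 kN.

R_B = 118 kN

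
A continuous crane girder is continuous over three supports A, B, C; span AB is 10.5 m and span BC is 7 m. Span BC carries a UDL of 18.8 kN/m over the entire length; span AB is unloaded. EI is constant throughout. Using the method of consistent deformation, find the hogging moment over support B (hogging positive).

Insert a hinge at B; M_B is the redundant, and each span becomes simply supported.
Discontinuity in slope at B on the released structure — sum the simple-span end rotations:
  span BC: UDL 18.8: wL³/(24EI) = 268.7/EI
  relative rotation θ_0 = (0 + 268.7)/EI = 268.7/EI
A unit hogging moment at B produces rotation L₁/(3EI) + L₂/(3EI) = 5.833/EI.
Slope continuity at B: θ_0 = M_B·5.833/EI, so M_B = 268.7/5.833 = 46.06 kN·m (hogging).

M_B = 46.06 kN·m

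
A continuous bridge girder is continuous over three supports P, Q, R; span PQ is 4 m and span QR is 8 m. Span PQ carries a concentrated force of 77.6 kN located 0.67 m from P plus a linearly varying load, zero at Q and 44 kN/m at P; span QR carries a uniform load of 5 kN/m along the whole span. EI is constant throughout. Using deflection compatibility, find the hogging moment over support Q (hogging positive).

M_Q = 48.78 kN·m

Insert a hinge at Q; M_Q is the redundant, and each span becomes simply supported.
Discontinuity in slope at Q on the released structure — sum the simple-span end rotations:
  span PQ: point load 77.6 at a = 0.67: Pab(L + a)/(6LEI) = 33.69/EI
  span PQ: triangular load, peak 44: 7w₀L³/(360EI) = 54.76/EI
  span QR: UDL 5: wL³/(24EI) = 106.7/EI
  relative rotation θ_0 = (88.44 + 106.7)/EI = 195.1/EI
A unit hogging moment at Q produces rotation L₁/(3EI) + L₂/(3EI) = 4/EI.
Compatibility: M_Q·(L₁+L₂)/(3EI) = θ_0, giving M_Q = 48.78 kN·m (hogging).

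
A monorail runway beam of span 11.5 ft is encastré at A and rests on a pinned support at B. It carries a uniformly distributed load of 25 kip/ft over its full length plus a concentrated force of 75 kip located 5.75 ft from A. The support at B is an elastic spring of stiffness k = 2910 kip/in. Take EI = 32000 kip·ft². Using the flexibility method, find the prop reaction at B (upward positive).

Release the roller at B. Primary structure: cantilever fixed at A.
Free-end deflection of the primary structure under the applied loading (downward +):
  UDL 25: wL⁴/(8EI) = 54656/EI
  point load 75 at a = 5.75: Pa²(3L − a)/(6EI) = 11882/EI
  δ_0 = 66538/EI
Flexibility coefficient — unit upward force at B: δ_{BB} = L³/(3EI) = 507/EI.
With EI = 32000 kip·ft²: δ_0 = 2.0793 ft and δ_{BB} = 0.015842 ft/kip.
Compatibility — the spring shortens by R_B/k under the reaction it provides: δ_0 − R_B·δ_{BB} = R_B/k. With 1/k = 1/(2910×12) ft/kip = 0.000029 ft/kip, R_B = δ_0 / (δ_{BB} + 1/k) = 2.0793 / (0.015842 + 0.000029) = 131 kip.

R_B = 131 kip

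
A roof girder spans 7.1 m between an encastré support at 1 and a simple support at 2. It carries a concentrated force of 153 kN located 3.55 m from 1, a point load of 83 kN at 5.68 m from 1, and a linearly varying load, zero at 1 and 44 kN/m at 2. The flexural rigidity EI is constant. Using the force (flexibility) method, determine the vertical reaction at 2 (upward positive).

R_2 = 192.2 kN

Choose R_2 as the redundant. The primary structure is the cantilever fixed at 1.
Primary-structure tip deflection at 2 by superposition:
  point load 153 at a = 3.55: Pa²(3L − a)/(6EI) = 5704/EI
  point load 83 at a = 5.68: Pa²(3L − a)/(6EI) = 6971/EI
  triangular load, peak 44 at the free end: 11w₀L⁴/(120EI) = 10249/EI
  δ_0 = 22925/EI
Flexibility coefficient — unit upward force at 2: δ_{22} = L³/(3EI) = 119.3/EI.
Compatibility at 2: δ_0 − R_2·δ_{22} = 0, so R_2 = 22925/119.3 = 192.2 kN.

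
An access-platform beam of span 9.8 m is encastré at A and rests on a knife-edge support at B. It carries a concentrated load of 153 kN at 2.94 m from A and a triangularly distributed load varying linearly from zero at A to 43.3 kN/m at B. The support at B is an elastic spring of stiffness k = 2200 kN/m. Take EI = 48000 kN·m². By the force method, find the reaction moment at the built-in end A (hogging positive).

M_A = 596.4 kN·m

Choose R_B as the redundant. The primary structure is the cantilever fixed at A.
Downward deflection at the released point B due to the loads:
  point load 153 at a = 2.94: Pa²(3L − a)/(6EI) = 5832/EI
  triangular load, peak 43.3 at the free end: 11w₀L⁴/(120EI) = 36610/EI
  δ_0 = 42442/EI
Tip deflection under a unit load at B: L³/(3EI) = 313.7/EI.
With EI = 48000 kN·m²: δ_0 = 0.88422 m and δ_{BB} = 0.006536 m/kN.
Compatibility — the spring shortens by R_B/k under the reaction it provides: δ_0 − R_B·δ_{BB} = R_B/k. With 1/k = 0.000455 m/kN, R_B = δ_0 / (δ_{BB} + 1/k) = 0.88422 / (0.006536 + 0.000455) = 126.5 kN.
Moment equilibrium about A: M_A = Σ(load moments about A) − R_B·L = 1836 − 126.5×9.8 = 596.4 kN·m.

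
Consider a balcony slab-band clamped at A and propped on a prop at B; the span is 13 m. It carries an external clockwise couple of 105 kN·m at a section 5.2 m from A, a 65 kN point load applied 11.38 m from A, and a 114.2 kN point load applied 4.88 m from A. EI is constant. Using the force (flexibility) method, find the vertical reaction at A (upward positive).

R_A = 97.42 kN

Choose R_B as the redundant. The primary structure is the cantilever fixed at A.
Downward deflection at the released point B due to the loads:
  clockwise couple 105 at a = 5.2: M₀a(2L − a)/(2EI) = 5678/EI
  point load 65 at a = 11.38: Pa²(3L − a)/(6EI) = 38750/EI
  point load 114.2 at a = 4.88: Pa²(3L − a)/(6EI) = 15465/EI
  δ_0 = 59894/EI
Tip deflection under a unit load at B: L³/(3EI) = 732.3/EI.
Compatibility at B: δ_0 − R_B·δ_{BB} = 0, so R_B = 59894/732.3 = 81.78 kN.
Vertical equilibrium: R_A = ΣP − R_B = 179.2 − 81.78 = 97.42 kN.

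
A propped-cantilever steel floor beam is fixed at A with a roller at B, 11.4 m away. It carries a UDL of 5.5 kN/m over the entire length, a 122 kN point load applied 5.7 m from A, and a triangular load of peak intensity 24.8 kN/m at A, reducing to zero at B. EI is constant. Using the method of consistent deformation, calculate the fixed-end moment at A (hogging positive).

Release the roller at B. Primary structure: cantilever fixed at A.
Downward deflection at the released point B due to the loads:
  UDL 5.5: wL⁴/(8EI) = 11612/EI
  point load 122 at a = 5.7: Pa²(3L − a)/(6EI) = 18828/EI
  triangular load, peak 24.8 at the fixed end: w₀L⁴/(30EI) = 13962/EI
  δ_0 = 44402/EI
Flexibility coefficient — unit upward force at B: δ_{BB} = L³/(3EI) = 493.8/EI.
Compatibility at B: δ_0 − R_B·δ_{BB} = 0, so R_B = 44402/493.8 = 89.91 kN.
Moment equilibrium about A: M_A = Σ(load moments about A) − R_B·L = 1590 − 89.91×11.4 = 565 kN·m.

M_A = 565 kN·m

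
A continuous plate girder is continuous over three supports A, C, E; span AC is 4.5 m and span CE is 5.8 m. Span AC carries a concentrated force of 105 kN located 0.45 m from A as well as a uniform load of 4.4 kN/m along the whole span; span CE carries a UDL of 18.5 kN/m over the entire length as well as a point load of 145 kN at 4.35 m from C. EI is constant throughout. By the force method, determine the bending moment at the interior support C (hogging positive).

Take M_C as the redundant. Released structure: two simple spans AC and CE with a hinge at C.
End slopes at the hinge C, treating each span as simply supported:
  span AC: point load 105 at a = 0.45: Pab(L + a)/(6LEI) = 35.08/EI
  span AC: UDL 4.4: wL³/(24EI) = 16.71/EI
  span CE: UDL 18.5: wL³/(24EI) = 150.4/EI
  span CE: point load 145 at a = 4.35: Pab(L + b)/(6LEI) = 190.5/EI
  relative rotation θ_0 = (51.79 + 340.9)/EI = 392.7/EI
A unit hogging moment at C produces rotation L₁/(3EI) + L₂/(3EI) = 3.433/EI.
Slope continuity at C: θ_0 = M_C·3.433/EI, so M_C = 392.7/3.433 = 114.4 kN·m (hogging).

M_C = 114.4 kN·m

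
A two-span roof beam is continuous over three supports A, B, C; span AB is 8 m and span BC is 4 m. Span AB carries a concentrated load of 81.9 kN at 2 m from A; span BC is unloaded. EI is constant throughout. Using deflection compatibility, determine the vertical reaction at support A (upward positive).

R_A = 55.03 kN

Take M_B as the redundant. Released structure: two simple spans AB and BC with a hinge at B.
End slopes at the hinge B, treating each span as simply supported:
  span AB: point load 81.9 at a = 2: Pab(L + a)/(6LEI) = 204.8/EI
  relative rotation θ_0 = (204.8 + 0)/EI = 204.8/EI
A unit hogging moment at B produces rotation L₁/(3EI) + L₂/(3EI) = 4/EI.
Slope continuity at B: θ_0 = M_B·4/EI, so M_B = 204.8/4 = 51.19 kN·m (hogging).
Span AB, ΣM about A with M_B applied at B: R_B^{AB}·8 = 163.8 + 51.19, so R_B^{AB} = 26.87 kN and R_A = 81.9 − 26.87 = 55.03 kN.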